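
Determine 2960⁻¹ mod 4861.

By the extended Euclidean algorithm:
4861 = 1·2960 + 1901
2960 = 1·1901 + 1059
1901 = 1·1059 + 842
1059 = 1·842 + 217
842 = 3·217 + 191
217 = 1·191 + 26
191 = 7·26 + 9
26 = 2·9 + 8
9 = 1·8 + 1
8 = 8·1 + 0
gcd(2960, 4861) = 1, so the inverse exists.
Back-substitute for 1:
1 = 1·9 − 1·8
  = −1·26 + 3·9
  = 3·191 − 22·26
  = −22·217 + 25·191
  = 25·842 − 97·217
  = −97·1059 + 122·842
  = 122·1901 − 219·1059
  = −219·2960 + 341·1901
  = 341·4861 − 560·2960
So 2960⁻¹ ≡ −560 ≡ 4301 (mod 4861).

4301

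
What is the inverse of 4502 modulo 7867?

Run the extended Euclidean algorithm:
7867 = 1*4502 + 3365
4502 = 1*3365 + 1137
3365 = 2*1137 + 1091
1137 = 1*1091 + 46
1091 = 23*46 + 33
46 = 1*33 + 13
33 = 2*13 + 7
13 = 1*7 + 6
7 = 1*6 + 1
6 = 6*1 + 0
gcd(4502, 7867) = 1, so the inverse exists.
Bézout: 1 = 685*7867 − 1197*4502.
So 4502⁻¹ ≡ −1197 ≡ 6670 (mod 7867).

6670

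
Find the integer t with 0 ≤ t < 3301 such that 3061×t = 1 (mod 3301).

3301 = 1×3061 + 240
3061 = 12×240 + 181
240 = 1×181 + 59
181 = 3×59 + 4
59 = 14×4 + 3
4 = 1×3 + 1
3 = 3×1 + 0
gcd(3061, 3301) = 1, so the inverse exists.
Bézout: 1 = −778×3301 + 839×3061.
So 3061⁻¹ ≡ 839 (mod 3301).

839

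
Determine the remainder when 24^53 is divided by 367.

Using repeated squaring:
24^1 ≡ 24 (mod 367)
24^2 ≡ 24^2 = 576 ≡ 209 (mod 367)
24^4 ≡ 209^2 = 43681 ≡ 8 (mod 367)
24^8 ≡ 8^2 = 64 (mod 367)
24^16 ≡ 64^2 = 4096 ≡ 59 (mod 367)
24^32 ≡ 59^2 = 3481 ≡ 178 (mod 367)
24^53 = 24^32 × 24^16 × 24^4 × 24^1 ≡ 178 × 59 × 8 × 24 (mod 367).
Accumulate the product:
178 × 59 = 10502 ≡ 226
226 × 8 = 1808 ≡ 340
340 × 24 = 8160 ≡ 86

86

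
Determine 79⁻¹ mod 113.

103

113 = 1·79 + 34
79 = 2·34 + 11
34 = 3·11 + 1
11 = 11·1 + 0
gcd(79, 113) = 1, so the inverse exists.
Bézout: 1 = 7·113 − 10·79.
So 79⁻¹ ≡ −10 ≡ 103 (mod 113).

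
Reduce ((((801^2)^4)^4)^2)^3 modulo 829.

(801)^2 ≡ 784 (mod 829)
(784)^4 ≡ 391 (mod 829)
(391)^4 ≡ 478 (mod 829)
(478)^2 ≡ 509 (mod 829)
(509)^3 ≡ 712 (mod 829)

712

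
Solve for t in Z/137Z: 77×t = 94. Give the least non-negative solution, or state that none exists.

3

gcd(77, 137) = 1, so a unique solution mod 137 exists.
77⁻¹ ≡ 121 (mod 137).
t ≡ 121×94 ≡ 3 (mod 137).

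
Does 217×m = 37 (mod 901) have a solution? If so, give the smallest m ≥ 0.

gcd(217, 901) = 1, so a unique solution mod 901 exists.
217⁻¹ ≡ 191 (mod 901).
m ≡ 191×37 ≡ 760 (mod 901).

760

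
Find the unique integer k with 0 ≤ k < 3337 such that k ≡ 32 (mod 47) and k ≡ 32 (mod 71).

32

47⁻¹ mod 71: 47·68 ≡ 1 (mod 71), so 47⁻¹ ≡ 68.
k = 32 + 47·((32 − 32)·68 mod 71) = 32 + 47·0 = 32.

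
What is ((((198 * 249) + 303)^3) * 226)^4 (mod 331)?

198 * 249 = 49302 ≡ 314 (mod 331)
314 + 303 = 617 ≡ 286 (mod 331)
(286)^3 ≡ 231 (mod 331)
231 * 226 = 52206 ≡ 239 (mod 331)
(239)^4 ≡ 304 (mod 331)

304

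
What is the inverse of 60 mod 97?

76

97 = 1*60 + 37
60 = 1*37 + 23
37 = 1*23 + 14
23 = 1*14 + 9
14 = 1*9 + 5
9 = 1*5 + 4
5 = 1*4 + 1
4 = 4*1 + 0
gcd(60, 97) = 1, so the inverse exists.
Back-substitute for 1:
1 = 1*5 − 1*4
  = −1*9 + 2*5
  = 2*14 − 3*9
  = −3*23 + 5*14
  = 5*37 − 8*23
  = −8*60 + 13*37
  = 13*97 − 21*60
So 60⁻¹ ≡ −21 ≡ 76 (mod 97).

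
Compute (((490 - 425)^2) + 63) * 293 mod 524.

356

490 - 425 = 65
(65)^2 ≡ 33 (mod 524)
33 + 63 = 96
96 * 293 = 28128 ≡ 356 (mod 524)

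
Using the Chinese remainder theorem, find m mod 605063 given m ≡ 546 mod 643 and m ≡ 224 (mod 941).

322046

643⁻¹ mod 941: 643·881 ≡ 1 (mod 941), so 643⁻¹ ≡ 881.
m = 546 + 643·((224 − 546)·881 mod 941) = 546 + 643·500 = 322046.
Check: 322046 mod 643 = 546, 322046 mod 941 = 224. ✓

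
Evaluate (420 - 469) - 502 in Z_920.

369

420 - 469 = -49 ≡ 871 (mod 920)
871 - 502 = 369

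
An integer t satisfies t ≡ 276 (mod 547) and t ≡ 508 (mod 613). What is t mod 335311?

201572

547⁻¹ mod 613: 547·65 ≡ 1 (mod 613), so 547⁻¹ ≡ 65.
t = 276 + 547·((508 − 276)·65 mod 613) = 276 + 547·368 = 201572.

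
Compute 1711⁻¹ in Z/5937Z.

By the extended Euclidean algorithm:
5937 = 3*1711 + 804
1711 = 2*804 + 103
804 = 7*103 + 83
103 = 1*83 + 20
83 = 4*20 + 3
20 = 6*3 + 2
3 = 1*2 + 1
2 = 2*1 + 0
gcd(1711, 5937) = 1, so the inverse exists.
Back-substitute for 1:
1 = 1*3 − 1*2
  = −1*20 + 7*3
  = 7*83 − 29*20
  = −29*103 + 36*83
  = 36*804 − 281*103
  = −281*1711 + 598*804
  = 598*5937 − 2075*1711
So 1711⁻¹ ≡ −2075 ≡ 3862 (mod 5937).

3862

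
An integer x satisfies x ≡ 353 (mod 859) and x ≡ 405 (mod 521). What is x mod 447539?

379172

859⁻¹ mod 521: 859×279 ≡ 1 (mod 521), so 859⁻¹ ≡ 279.
x = 353 + 859×((405 − 353)×279 mod 521) = 353 + 859×441 = 379172.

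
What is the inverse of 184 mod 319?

By the extended Euclidean algorithm:
319 = 1·184 + 135
184 = 1·135 + 49
135 = 2·49 + 37
49 = 1·37 + 12
37 = 3·12 + 1
12 = 12·1 + 0
gcd(184, 319) = 1, so the inverse exists.
Bézout: 1 = 15·319 − 26·184.
So 184⁻¹ ≡ −26 ≡ 293 (mod 319).

293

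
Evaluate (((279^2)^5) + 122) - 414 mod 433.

(279)^2 ≡ 334 (mod 433)
(334)^5 ≡ 128 (mod 433)
128 + 122 = 250
250 - 414 = -164 ≡ 269 (mod 433)

269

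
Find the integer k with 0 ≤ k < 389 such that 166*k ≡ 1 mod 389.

Apply the Euclidean algorithm and back-substitute:
389 = 2*166 + 57
166 = 2*57 + 52
57 = 1*52 + 5
52 = 10*5 + 2
5 = 2*2 + 1
2 = 2*1 + 0
gcd(166, 389) = 1, so the inverse exists.
Bézout: 1 = 67*389 − 157*166.
So 166⁻¹ ≡ −157 ≡ 232 (mod 389).

232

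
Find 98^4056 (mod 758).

714

98^1 ≡ 98 (mod 758)
98^2 ≡ 98^2 = 9604 ≡ 508 (mod 758)
98^4 ≡ 508^2 = 258064 ≡ 344 (mod 758)
98^8 ≡ 344^2 = 118336 ≡ 88 (mod 758)
98^16 ≡ 88^2 = 7744 ≡ 164 (mod 758)
98^32 ≡ 164^2 = 26896 ≡ 366 (mod 758)
98^64 ≡ 366^2 = 133956 ≡ 548 (mod 758)
98^128 ≡ 548^2 = 300304 ≡ 136 (mod 758)
98^256 ≡ 136^2 = 18496 ≡ 304 (mod 758)
98^512 ≡ 304^2 = 92416 ≡ 698 (mod 758)
98^1024 ≡ 698^2 = 487204 ≡ 568 (mod 758)
98^2048 ≡ 568^2 = 322624 ≡ 474 (mod 758)
98^4056 = 98^2048 × 98^1024 × 98^512 × 98^256 × 98^128 × 98^64 × 98^16 × 98^8 ≡ 474 × 568 × 698 × 304 × 136 × 548 × 164 × 88 (mod 758).
Accumulate the product:
474 × 568 = 269232 ≡ 142
142 × 698 = 99116 ≡ 576
576 × 304 = 175104 ≡ 6
6 × 136 = 816 ≡ 58
58 × 548 = 31784 ≡ 706
706 × 164 = 115784 ≡ 568
568 × 88 = 49984 ≡ 714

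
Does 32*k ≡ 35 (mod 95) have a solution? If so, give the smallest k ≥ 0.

gcd(32, 95) = 1, so a unique solution mod 95 exists.
32⁻¹ ≡ 3 (mod 95).
k ≡ 3*35 ≡ 10 (mod 95).

10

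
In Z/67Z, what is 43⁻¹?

Run the extended Euclidean algorithm:
67 = 1*43 + 24
43 = 1*24 + 19
24 = 1*19 + 5
19 = 3*5 + 4
5 = 1*4 + 1
4 = 4*1 + 0
gcd(43, 67) = 1, so the inverse exists.
Bézout: 1 = 9*67 − 14*43.
So 43⁻¹ ≡ −14 ≡ 53 (mod 67).

53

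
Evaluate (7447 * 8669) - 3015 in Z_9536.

7447 * 8669 = 64558043 ≡ 8859 (mod 9536)
8859 - 3015 = 5844

5844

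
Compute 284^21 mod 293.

36

21 in binary is 10101, i.e. 21 = 16 + 4 + 1.
284^1 ≡ 284 (mod 293)
284^2 ≡ 284^2 = 80656 ≡ 81 (mod 293)
284^4 ≡ 81^2 = 6561 ≡ 115 (mod 293)
284^8 ≡ 115^2 = 13225 ≡ 40 (mod 293)
284^16 ≡ 40^2 = 1600 ≡ 135 (mod 293)
284^21 = 284^16 × 284^4 × 284^1 ≡ 135 × 115 × 284 (mod 293).
Accumulate the product:
135 × 115 = 15525 ≡ 289
289 × 284 = 82076 ≡ 36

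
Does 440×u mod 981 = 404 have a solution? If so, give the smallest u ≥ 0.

973

gcd(440, 981) = 1, so a unique solution mod 981 exists.
440⁻¹ ≡ 845 (mod 981).
u ≡ 845×404 ≡ 973 (mod 981).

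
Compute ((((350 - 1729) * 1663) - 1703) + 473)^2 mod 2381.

350 - 1729 = -1379 ≡ 1002 (mod 2381)
1002 * 1663 = 1666326 ≡ 2007 (mod 2381)
2007 - 1703 = 304
304 + 473 = 777
(777)^2 ≡ 1336 (mod 2381)

1336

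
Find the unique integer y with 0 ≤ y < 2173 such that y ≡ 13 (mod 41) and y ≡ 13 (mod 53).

41⁻¹ mod 53: 41×22 ≡ 1 (mod 53), so 41⁻¹ ≡ 22.
y = 13 + 41×((13 − 13)×22 mod 53) = 13 + 41×0 = 13.
Check: 13 mod 41 = 13, 13 mod 53 = 13. ✓

13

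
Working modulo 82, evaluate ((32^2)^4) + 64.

(32)^2 ≡ 40 (mod 82)
(40)^4 ≡ 42 (mod 82)
42 + 64 = 106 ≡ 24 (mod 82)

24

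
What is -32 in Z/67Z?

-32 = -1×67 + 35, so -32 ≡ 35 (mod 67).

35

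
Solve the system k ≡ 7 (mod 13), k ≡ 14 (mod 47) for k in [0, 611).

202

13⁻¹ mod 47: 13*29 ≡ 1 (mod 47), so 13⁻¹ ≡ 29.
k = 7 + 13*((14 − 7)*29 mod 47) = 7 + 13*15 = 202.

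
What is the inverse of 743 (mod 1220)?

Run the extended Euclidean algorithm:
1220 = 1*743 + 477
743 = 1*477 + 266
477 = 1*266 + 211
266 = 1*211 + 55
211 = 3*55 + 46
55 = 1*46 + 9
46 = 5*9 + 1
9 = 9*1 + 0
gcd(743, 1220) = 1, so the inverse exists.
Bézout: 1 = 81*1220 − 133*743.
So 743⁻¹ ≡ −133 ≡ 1087 (mod 1220).

1087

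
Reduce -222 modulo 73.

70

-222 = -4·73 + 70, so -222 ≡ 70 (mod 73).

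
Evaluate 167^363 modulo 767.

538

167^1 ≡ 167 (mod 767)
167^2 ≡ 167^2 = 27889 ≡ 277 (mod 767)
167^4 ≡ 277^2 = 76729 ≡ 29 (mod 767)
167^8 ≡ 29^2 = 841 ≡ 74 (mod 767)
167^16 ≡ 74^2 = 5476 ≡ 107 (mod 767)
167^32 ≡ 107^2 = 11449 ≡ 711 (mod 767)
167^64 ≡ 711^2 = 505521 ≡ 68 (mod 767)
167^128 ≡ 68^2 = 4624 ≡ 22 (mod 767)
167^256 ≡ 22^2 = 484 (mod 767)
167^363 = 167^256 * 167^64 * 167^32 * 167^8 * 167^2 * 167^1 ≡ 484 * 68 * 711 * 74 * 277 * 167 (mod 767).
Accumulate the product:
484 * 68 = 32912 ≡ 698
698 * 711 = 496278 ≡ 29
29 * 74 = 2146 ≡ 612
612 * 277 = 169524 ≡ 17
17 * 167 = 2839 ≡ 538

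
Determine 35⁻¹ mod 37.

18

By the extended Euclidean algorithm:
37 = 1*35 + 2
35 = 17*2 + 1
2 = 2*1 + 0
gcd(35, 37) = 1, so the inverse exists.
Bézout: 1 = −17*37 + 18*35.
So 35⁻¹ ≡ 18 (mod 37).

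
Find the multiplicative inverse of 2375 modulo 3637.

3637 = 1*2375 + 1262
2375 = 1*1262 + 1113
1262 = 1*1113 + 149
1113 = 7*149 + 70
149 = 2*70 + 9
70 = 7*9 + 7
9 = 1*7 + 2
7 = 3*2 + 1
2 = 2*1 + 0
gcd(2375, 3637) = 1, so the inverse exists.
Bézout: 1 = −1052*3637 + 1611*2375.
So 2375⁻¹ ≡ 1611 (mod 3637).

1611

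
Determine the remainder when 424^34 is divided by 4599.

Using repeated squaring:
424^1 ≡ 424 (mod 4599)
424^2 ≡ 424^2 = 179776 ≡ 415 (mod 4599)
424^4 ≡ 415^2 = 172225 ≡ 2062 (mod 4599)
424^8 ≡ 2062^2 = 4251844 ≡ 2368 (mod 4599)
424^16 ≡ 2368^2 = 5607424 ≡ 1243 (mod 4599)
424^32 ≡ 1243^2 = 1545049 ≡ 4384 (mod 4599)
424^34 = 424^32 * 424^2 ≡ 4384 * 415 (mod 4599).
4384 * 415 = 1819360 ≡ 2755 (mod 4599).

2755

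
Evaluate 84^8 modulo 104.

16

84^1 ≡ 84 (mod 104)
84^2 ≡ 84^2 = 7056 ≡ 88 (mod 104)
84^4 ≡ 88^2 = 7744 ≡ 48 (mod 104)
84^8 ≡ 48^2 = 2304 ≡ 16 (mod 104)
So 84^8 ≡ 16 (mod 104).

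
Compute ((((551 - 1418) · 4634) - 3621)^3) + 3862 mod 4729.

551 - 1418 = -867 ≡ 3862 (mod 4729)
3862 · 4634 = 17896508 ≡ 1972 (mod 4729)
1972 - 3621 = -1649 ≡ 3080 (mod 4729)
(3080)^3 ≡ 4416 (mod 4729)
4416 + 3862 = 8278 ≡ 3549 (mod 4729)

3549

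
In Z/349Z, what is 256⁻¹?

15

By the extended Euclidean algorithm:
349 = 1×256 + 93
256 = 2×93 + 70
93 = 1×70 + 23
70 = 3×23 + 1
23 = 23×1 + 0
gcd(256, 349) = 1, so the inverse exists.
Bézout: 1 = −11×349 + 15×256.
So 256⁻¹ ≡ 15 (mod 349).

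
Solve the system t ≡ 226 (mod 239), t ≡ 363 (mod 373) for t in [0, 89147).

239⁻¹ mod 373: 239*270 ≡ 1 (mod 373), so 239⁻¹ ≡ 270.
t = 226 + 239*((363 − 226)*270 mod 373) = 226 + 239*63 = 15283.
Check: 15283 mod 239 = 226, 15283 mod 373 = 363. ✓

15283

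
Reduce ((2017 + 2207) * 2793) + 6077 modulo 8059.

5333

2017 + 2207 = 4224
4224 * 2793 = 11797632 ≡ 7315 (mod 8059)
7315 + 6077 = 13392 ≡ 5333 (mod 8059)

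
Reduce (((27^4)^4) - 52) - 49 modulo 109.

(27)^4 ≡ 66 (mod 109)
(66)^4 ≡ 16 (mod 109)
16 - 52 = -36 ≡ 73 (mod 109)
73 - 49 = 24

24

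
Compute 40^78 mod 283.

64

By square-and-multiply:
40^1 ≡ 40 (mod 283)
40^2 ≡ 40^2 = 1600 ≡ 185 (mod 283)
40^4 ≡ 185^2 = 34225 ≡ 265 (mod 283)
40^8 ≡ 265^2 = 70225 ≡ 41 (mod 283)
40^16 ≡ 41^2 = 1681 ≡ 266 (mod 283)
40^32 ≡ 266^2 = 70756 ≡ 6 (mod 283)
40^64 ≡ 6^2 = 36 (mod 283)
40^78 = 40^64 · 40^8 · 40^4 · 40^2 ≡ 36 · 41 · 265 · 185 (mod 283).
Accumulate the product:
36 · 41 = 1476 ≡ 61
61 · 265 = 16165 ≡ 34
34 · 185 = 6290 ≡ 64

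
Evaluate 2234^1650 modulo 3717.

2234^1 ≡ 2234 (mod 3717)
2234^2 ≡ 2234^2 = 4990756 ≡ 2542 (mod 3717)
2234^4 ≡ 2542^2 = 6461764 ≡ 1618 (mod 3717)
2234^8 ≡ 1618^2 = 2617924 ≡ 1156 (mod 3717)
2234^16 ≡ 1156^2 = 1336336 ≡ 1933 (mod 3717)
2234^32 ≡ 1933^2 = 3736489 ≡ 904 (mod 3717)
2234^64 ≡ 904^2 = 817216 ≡ 3193 (mod 3717)
2234^128 ≡ 3193^2 = 10195249 ≡ 3235 (mod 3717)
2234^256 ≡ 3235^2 = 10465225 ≡ 1870 (mod 3717)
2234^512 ≡ 1870^2 = 3496900 ≡ 2920 (mod 3717)
2234^1024 ≡ 2920^2 = 8526400 ≡ 3319 (mod 3717)
2234^1650 = 2234^1024 · 2234^512 · 2234^64 · 2234^32 · 2234^16 · 2234^2 ≡ 3319 · 2920 · 3193 · 904 · 1933 · 2542 (mod 3717).
Accumulate the product:
3319 · 2920 = 9691480 ≡ 1261
1261 · 3193 = 4026373 ≡ 862
862 · 904 = 779248 ≡ 2395
2395 · 1933 = 4629535 ≡ 1870
1870 · 2542 = 4753540 ≡ 3214

3214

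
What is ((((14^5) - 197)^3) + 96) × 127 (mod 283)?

(14)^5 ≡ 124 (mod 283)
124 - 197 = -73 ≡ 210 (mod 283)
(210)^3 ≡ 108 (mod 283)
108 + 96 = 204
204 × 127 = 25908 ≡ 155 (mod 283)

155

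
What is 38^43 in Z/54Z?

By square-and-multiply:
43 in binary is 101011, i.e. 43 = 32 + 8 + 2 + 1.
38^1 ≡ 38 (mod 54)
38^2 ≡ 38^2 = 1444 ≡ 40 (mod 54)
38^4 ≡ 40^2 = 1600 ≡ 34 (mod 54)
38^8 ≡ 34^2 = 1156 ≡ 22 (mod 54)
38^16 ≡ 22^2 = 484 ≡ 52 (mod 54)
38^32 ≡ 52^2 = 2704 ≡ 4 (mod 54)
38^43 = 38^32 × 38^8 × 38^2 × 38^1 ≡ 4 × 22 × 40 × 38 (mod 54).
Accumulate the product:
4 × 22 = 88 ≡ 34
34 × 40 = 1360 ≡ 10
10 × 38 = 380 ≡ 2

2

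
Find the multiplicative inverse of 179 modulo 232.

35

By the extended Euclidean algorithm:
232 = 1·179 + 53
179 = 3·53 + 20
53 = 2·20 + 13
20 = 1·13 + 7
13 = 1·7 + 6
7 = 1·6 + 1
6 = 6·1 + 0
gcd(179, 232) = 1, so the inverse exists.
Back-substitute for 1:
1 = 1·7 − 1·6
  = −1·13 + 2·7
  = 2·20 − 3·13
  = −3·53 + 8·20
  = 8·179 − 27·53
  = −27·232 + 35·179
So 179⁻¹ ≡ 35 (mod 232).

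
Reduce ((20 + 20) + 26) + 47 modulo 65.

48

20 + 20 = 40
40 + 26 = 66 ≡ 1 (mod 65)
1 + 47 = 48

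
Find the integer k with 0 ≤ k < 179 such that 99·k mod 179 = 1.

132

Run the extended Euclidean algorithm:
179 = 1*99 + 80
99 = 1*80 + 19
80 = 4*19 + 4
19 = 4*4 + 3
4 = 1*3 + 1
3 = 3*1 + 0
gcd(99, 179) = 1, so the inverse exists.
Back-substitute for 1:
1 = 1*4 − 1*3
  = −1*19 + 5*4
  = 5*80 − 21*19
  = −21*99 + 26*80
  = 26*179 − 47*99
So 99⁻¹ ≡ −47 ≡ 132 (mod 179).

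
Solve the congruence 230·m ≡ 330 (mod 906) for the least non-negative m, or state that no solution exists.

gcd(230, 906) = 2, and 2 | 330, so solutions exist.
Divide through by 2: 115·m = 165 (mod 453).
115⁻¹ ≡ 130 (mod 453).
m ≡ 130·165 ≡ 159 (mod 453).
The smallest non-negative solution is m = 159.

159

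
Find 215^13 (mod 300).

275

13 in binary is 1101, i.e. 13 = 8 + 4 + 1.
215^1 ≡ 215 (mod 300)
215^2 ≡ 215^2 = 46225 ≡ 25 (mod 300)
215^4 ≡ 25^2 = 625 ≡ 25 (mod 300)
215^8 ≡ 25^2 = 625 ≡ 25 (mod 300)
215^13 = 215^8 * 215^4 * 215^1 ≡ 25 * 25 * 215 (mod 300).
Accumulate the product:
25 * 25 = 625 ≡ 25
25 * 215 = 5375 ≡ 275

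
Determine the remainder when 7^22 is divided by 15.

22 in binary is 10110, i.e. 22 = 16 + 4 + 2.
7^1 ≡ 7 (mod 15)
7^2 ≡ 7^2 = 49 ≡ 4 (mod 15)
7^4 ≡ 4^2 = 16 ≡ 1 (mod 15)
7^8 ≡ 1^2 = 1 (mod 15)
7^16 ≡ 1^2 = 1 (mod 15)
7^22 = 7^16 * 7^4 * 7^2 ≡ 1 * 1 * 4 (mod 15).
Accumulate the product:
1 * 1 = 1
1 * 4 = 4

4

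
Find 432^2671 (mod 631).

Using repeated squaring:
2671 in binary is 101001101111, i.e. 2671 = 2048 + 512 + 64 + 32 + 8 + 4 + 2 + 1.
432^1 ≡ 432 (mod 631)
432^2 ≡ 432^2 = 186624 ≡ 479 (mod 631)
432^4 ≡ 479^2 = 229441 ≡ 388 (mod 631)
432^8 ≡ 388^2 = 150544 ≡ 366 (mod 631)
432^16 ≡ 366^2 = 133956 ≡ 184 (mod 631)
432^32 ≡ 184^2 = 33856 ≡ 413 (mod 631)
432^64 ≡ 413^2 = 170569 ≡ 199 (mod 631)
432^128 ≡ 199^2 = 39601 ≡ 479 (mod 631)
432^256 ≡ 479^2 = 229441 ≡ 388 (mod 631)
432^512 ≡ 388^2 = 150544 ≡ 366 (mod 631)
432^1024 ≡ 366^2 = 133956 ≡ 184 (mod 631)
432^2048 ≡ 184^2 = 33856 ≡ 413 (mod 631)
432^2671 = 432^2048 * 432^512 * 432^64 * 432^32 * 432^8 * 432^4 * 432^2 * 432^1 ≡ 413 * 366 * 199 * 413 * 366 * 388 * 479 * 432 (mod 631).
Accumulate the product:
413 * 366 = 151158 ≡ 349
349 * 199 = 69451 ≡ 41
41 * 413 = 16933 ≡ 527
527 * 366 = 192882 ≡ 427
427 * 388 = 165676 ≡ 354
354 * 479 = 169566 ≡ 458
458 * 432 = 197856 ≡ 353

353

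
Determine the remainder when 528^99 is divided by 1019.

Using repeated squaring:
99 in binary is 1100011, i.e. 99 = 64 + 32 + 2 + 1.
528^1 ≡ 528 (mod 1019)
528^2 ≡ 528^2 = 278784 ≡ 597 (mod 1019)
528^4 ≡ 597^2 = 356409 ≡ 778 (mod 1019)
528^8 ≡ 778^2 = 605284 ≡ 1017 (mod 1019)
528^16 ≡ 1017^2 = 1034289 ≡ 4 (mod 1019)
528^32 ≡ 4^2 = 16 (mod 1019)
528^64 ≡ 16^2 = 256 (mod 1019)
528^99 = 528^64 · 528^32 · 528^2 · 528^1 ≡ 256 · 16 · 597 · 528 (mod 1019).
Accumulate the product:
256 · 16 = 4096 ≡ 20
20 · 597 = 11940 ≡ 731
731 · 528 = 385968 ≡ 786

786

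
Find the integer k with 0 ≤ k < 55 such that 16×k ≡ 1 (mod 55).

31

Apply the Euclidean algorithm and back-substitute:
55 = 3·16 + 7
16 = 2·7 + 2
7 = 3·2 + 1
2 = 2·1 + 0
gcd(16, 55) = 1, so the inverse exists.
Back-substitute for 1:
1 = 1·7 − 3·2
  = −3·16 + 7·7
  = 7·55 − 24·16
So 16⁻¹ ≡ −24 ≡ 31 (mod 55).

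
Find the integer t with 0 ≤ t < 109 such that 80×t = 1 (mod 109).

15

Run the extended Euclidean algorithm:
109 = 1×80 + 29
80 = 2×29 + 22
29 = 1×22 + 7
22 = 3×7 + 1
7 = 7×1 + 0
gcd(80, 109) = 1, so the inverse exists.
Back-substitute for 1:
1 = 1×22 − 3×7
  = −3×29 + 4×22
  = 4×80 − 11×29
  = −11×109 + 15×80
So 80⁻¹ ≡ 15 (mod 109).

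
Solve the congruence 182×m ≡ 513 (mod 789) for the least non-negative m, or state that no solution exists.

432

gcd(182, 789) = 1, so a unique solution mod 789 exists.
182⁻¹ ≡ 776 (mod 789).
m ≡ 776×513 ≡ 432 (mod 789).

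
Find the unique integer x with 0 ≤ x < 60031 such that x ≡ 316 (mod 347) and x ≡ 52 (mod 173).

28770

347⁻¹ mod 173: 347×1 ≡ 1 (mod 173), so 347⁻¹ ≡ 1.
x = 316 + 347×((52 − 316)×1 mod 173) = 316 + 347×82 = 28770.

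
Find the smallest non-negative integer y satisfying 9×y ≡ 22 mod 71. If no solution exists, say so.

gcd(9, 71) = 1, so a unique solution mod 71 exists.
9⁻¹ ≡ 8 (mod 71).
y ≡ 8×22 ≡ 34 (mod 71).

34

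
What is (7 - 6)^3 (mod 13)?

1

7 - 6 = 1
(1)^3 ≡ 1 (mod 13)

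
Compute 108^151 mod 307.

154

151 in binary is 10010111, i.e. 151 = 128 + 16 + 4 + 2 + 1.
108^1 ≡ 108 (mod 307)
108^2 ≡ 108^2 = 11664 ≡ 305 (mod 307)
108^4 ≡ 305^2 = 93025 ≡ 4 (mod 307)
108^8 ≡ 4^2 = 16 (mod 307)
108^16 ≡ 16^2 = 256 (mod 307)
108^32 ≡ 256^2 = 65536 ≡ 145 (mod 307)
108^64 ≡ 145^2 = 21025 ≡ 149 (mod 307)
108^128 ≡ 149^2 = 22201 ≡ 97 (mod 307)
108^151 = 108^128 * 108^16 * 108^4 * 108^2 * 108^1 ≡ 97 * 256 * 4 * 305 * 108 (mod 307).
Accumulate the product:
97 * 256 = 24832 ≡ 272
272 * 4 = 1088 ≡ 167
167 * 305 = 50935 ≡ 280
280 * 108 = 30240 ≡ 154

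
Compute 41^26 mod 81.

26 in binary is 11010, i.e. 26 = 16 + 8 + 2.
41^1 ≡ 41 (mod 81)
41^2 ≡ 41^2 = 1681 ≡ 61 (mod 81)
41^4 ≡ 61^2 = 3721 ≡ 76 (mod 81)
41^8 ≡ 76^2 = 5776 ≡ 25 (mod 81)
41^16 ≡ 25^2 = 625 ≡ 58 (mod 81)
41^26 = 41^16 * 41^8 * 41^2 ≡ 58 * 25 * 61 (mod 81).
Accumulate the product:
58 * 25 = 1450 ≡ 73
73 * 61 = 4453 ≡ 79

79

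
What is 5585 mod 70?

5585 = 79·70 + 55, so 5585 ≡ 55 (mod 70).

55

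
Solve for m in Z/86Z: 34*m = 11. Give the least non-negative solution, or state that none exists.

no solution

gcd(34, 86) = 2, and 2 does not divide 11.
So the congruence has no solution.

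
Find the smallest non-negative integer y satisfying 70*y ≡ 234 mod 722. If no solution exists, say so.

189

gcd(70, 722) = 2, and 2 | 234, so solutions exist.
Divide through by 2: 35*y ≡ 117 (mod 361).
35⁻¹ ≡ 196 (mod 361).
y ≡ 196*117 ≡ 189 (mod 361).
The smallest non-negative solution is y = 189.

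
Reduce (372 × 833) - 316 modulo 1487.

372 × 833 = 309876 ≡ 580 (mod 1487)
580 - 316 = 264

264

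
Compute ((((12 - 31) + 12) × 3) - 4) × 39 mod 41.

9

12 - 31 = -19 ≡ 22 (mod 41)
22 + 12 = 34
34 × 3 = 102 ≡ 20 (mod 41)
20 - 4 = 16
16 × 39 = 624 ≡ 9 (mod 41)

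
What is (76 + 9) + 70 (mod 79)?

76 + 9 = 85 ≡ 6 (mod 79)
6 + 70 = 76

76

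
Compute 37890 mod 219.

37890 = 173×219 + 3, so 37890 ≡ 3 (mod 219).

3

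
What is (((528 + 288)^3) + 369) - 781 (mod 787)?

528 + 288 = 816 ≡ 29 (mod 787)
(29)^3 ≡ 779 (mod 787)
779 + 369 = 1148 ≡ 361 (mod 787)
361 - 781 = -420 ≡ 367 (mod 787)

367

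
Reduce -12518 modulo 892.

862

-12518 = -15*892 + 862, so -12518 ≡ 862 (mod 892).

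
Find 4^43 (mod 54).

22

43 in binary is 101011, i.e. 43 = 32 + 8 + 2 + 1.
4^1 ≡ 4 (mod 54)
4^2 ≡ 4^2 = 16 (mod 54)
4^4 ≡ 16^2 = 256 ≡ 40 (mod 54)
4^8 ≡ 40^2 = 1600 ≡ 34 (mod 54)
4^16 ≡ 34^2 = 1156 ≡ 22 (mod 54)
4^32 ≡ 22^2 = 484 ≡ 52 (mod 54)
4^43 = 4^32 × 4^8 × 4^2 × 4^1 ≡ 52 × 34 × 16 × 4 (mod 54).
Accumulate the product:
52 × 34 = 1768 ≡ 40
40 × 16 = 640 ≡ 46
46 × 4 = 184 ≡ 22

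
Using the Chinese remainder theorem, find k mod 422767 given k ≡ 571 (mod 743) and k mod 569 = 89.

743⁻¹ mod 569: 743*121 ≡ 1 (mod 569), so 743⁻¹ ≡ 121.
k = 571 + 743*((89 − 571)*121 mod 569) = 571 + 743*285 = 212326.

212326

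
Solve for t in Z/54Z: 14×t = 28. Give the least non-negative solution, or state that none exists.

gcd(14, 54) = 2, and 2 | 28, so solutions exist.
Divide through by 2: 7×t ≡ 14 mod 27.
7⁻¹ ≡ 4 (mod 27).
t ≡ 4×14 ≡ 2 (mod 27).
The smallest non-negative solution is t = 2.

2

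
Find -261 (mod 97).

30

-261 = -3*97 + 30, so -261 ≡ 30 (mod 97).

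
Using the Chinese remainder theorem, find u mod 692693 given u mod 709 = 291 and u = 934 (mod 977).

709⁻¹ mod 977: 709×689 ≡ 1 (mod 977), so 709⁻¹ ≡ 689.
u = 291 + 709×((934 − 291)×689 mod 977) = 291 + 709×446 = 316505.

316505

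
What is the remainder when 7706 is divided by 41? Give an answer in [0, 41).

39

7706 = 187·41 + 39, so 7706 ≡ 39 (mod 41).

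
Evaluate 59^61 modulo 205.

59

Compute successive squares:
61 in binary is 111101, i.e. 61 = 32 + 16 + 8 + 4 + 1.
59^1 ≡ 59 (mod 205)
59^2 ≡ 59^2 = 3481 ≡ 201 (mod 205)
59^4 ≡ 201^2 = 40401 ≡ 16 (mod 205)
59^8 ≡ 16^2 = 256 ≡ 51 (mod 205)
59^16 ≡ 51^2 = 2601 ≡ 141 (mod 205)
59^32 ≡ 141^2 = 19881 ≡ 201 (mod 205)
59^61 = 59^32 * 59^16 * 59^8 * 59^4 * 59^1 ≡ 201 * 141 * 51 * 16 * 59 (mod 205).
Accumulate the product:
201 * 141 = 28341 ≡ 51
51 * 51 = 2601 ≡ 141
141 * 16 = 2256 ≡ 1
1 * 59 = 59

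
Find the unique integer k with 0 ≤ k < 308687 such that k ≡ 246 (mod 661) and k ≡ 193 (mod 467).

192597

661⁻¹ mod 467: 661·65 ≡ 1 (mod 467), so 661⁻¹ ≡ 65.
k = 246 + 661·((193 − 246)·65 mod 467) = 246 + 661·291 = 192597.
Check: 192597 mod 661 = 246, 192597 mod 467 = 193. ✓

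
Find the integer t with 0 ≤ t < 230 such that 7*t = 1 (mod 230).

33

230 = 32*7 + 6
7 = 1*6 + 1
6 = 6*1 + 0
gcd(7, 230) = 1, so the inverse exists.
Bézout: 1 = −1*230 + 33*7.
So 7⁻¹ ≡ 33 (mod 230).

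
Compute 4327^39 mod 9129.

1600

By square-and-multiply:
39 in binary is 100111, i.e. 39 = 32 + 4 + 2 + 1.
4327^1 ≡ 4327 (mod 9129)
4327^2 ≡ 4327^2 = 18722929 ≡ 8479 (mod 9129)
4327^4 ≡ 8479^2 = 71893441 ≡ 2566 (mod 9129)
4327^8 ≡ 2566^2 = 6584356 ≡ 2347 (mod 9129)
4327^16 ≡ 2347^2 = 5508409 ≡ 3622 (mod 9129)
4327^32 ≡ 3622^2 = 13118884 ≡ 511 (mod 9129)
4327^39 = 4327^32 · 4327^4 · 4327^2 · 4327^1 ≡ 511 · 2566 · 8479 · 4327 (mod 9129).
Accumulate the product:
511 · 2566 = 1311226 ≡ 5779
5779 · 8479 = 49000141 ≡ 4798
4798 · 4327 = 20760946 ≡ 1600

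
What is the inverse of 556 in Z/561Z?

561 = 1×556 + 5
556 = 111×5 + 1
5 = 5×1 + 0
gcd(556, 561) = 1, so the inverse exists.
Back-substitute for 1:
1 = 1×556 − 111×5
  = −111×561 + 112×556
So 556⁻¹ ≡ 112 (mod 561).

112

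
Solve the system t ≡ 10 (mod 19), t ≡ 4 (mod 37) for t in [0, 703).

19⁻¹ mod 37: 19*2 ≡ 1 (mod 37), so 19⁻¹ ≡ 2.
t = 10 + 19*((4 − 10)*2 mod 37) = 10 + 19*25 = 485.
Check: 485 mod 19 = 10, 485 mod 37 = 4. ✓

485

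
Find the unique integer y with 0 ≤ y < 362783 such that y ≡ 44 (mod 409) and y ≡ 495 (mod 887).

173460

409⁻¹ mod 887: 409*707 ≡ 1 (mod 887), so 409⁻¹ ≡ 707.
y = 44 + 409*((495 − 44)*707 mod 887) = 44 + 409*424 = 173460.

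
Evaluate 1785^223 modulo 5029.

Using repeated squaring:
223 in binary is 11011111, i.e. 223 = 128 + 64 + 16 + 8 + 4 + 2 + 1.
1785^1 ≡ 1785 (mod 5029)
1785^2 ≡ 1785^2 = 3186225 ≡ 2868 (mod 5029)
1785^4 ≡ 2868^2 = 8225424 ≡ 3009 (mod 5029)
1785^8 ≡ 3009^2 = 9054081 ≡ 1881 (mod 5029)
1785^16 ≡ 1881^2 = 3538161 ≡ 2774 (mod 5029)
1785^32 ≡ 2774^2 = 7695076 ≡ 706 (mod 5029)
1785^64 ≡ 706^2 = 498436 ≡ 565 (mod 5029)
1785^128 ≡ 565^2 = 319225 ≡ 2398 (mod 5029)
1785^223 = 1785^128 · 1785^64 · 1785^16 · 1785^8 · 1785^4 · 1785^2 · 1785^1 ≡ 2398 · 565 · 2774 · 1881 · 3009 · 2868 · 1785 (mod 5029).
Accumulate the product:
2398 · 565 = 1354870 ≡ 2069
2069 · 2774 = 5739406 ≡ 1317
1317 · 1881 = 2477277 ≡ 3009
3009 · 3009 = 9054081 ≡ 1881
1881 · 2868 = 5394708 ≡ 3620
3620 · 1785 = 6461700 ≡ 4464

4464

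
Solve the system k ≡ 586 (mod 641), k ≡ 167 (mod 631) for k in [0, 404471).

641⁻¹ mod 631: 641·568 ≡ 1 (mod 631), so 641⁻¹ ≡ 568.
k = 586 + 641·((167 − 586)·568 mod 631) = 586 + 641·526 = 337752.

337752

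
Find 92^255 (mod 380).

92^1 ≡ 92 (mod 380)
92^2 ≡ 92^2 = 8464 ≡ 104 (mod 380)
92^4 ≡ 104^2 = 10816 ≡ 176 (mod 380)
92^8 ≡ 176^2 = 30976 ≡ 196 (mod 380)
92^16 ≡ 196^2 = 38416 ≡ 36 (mod 380)
92^32 ≡ 36^2 = 1296 ≡ 156 (mod 380)
92^64 ≡ 156^2 = 24336 ≡ 16 (mod 380)
92^128 ≡ 16^2 = 256 (mod 380)
92^255 = 92^128 · 92^64 · 92^32 · 92^16 · 92^8 · 92^4 · 92^2 · 92^1 ≡ 256 · 16 · 156 · 36 · 196 · 176 · 104 · 92 (mod 380).
Accumulate the product:
256 · 16 = 4096 ≡ 296
296 · 156 = 46176 ≡ 196
196 · 36 = 7056 ≡ 216
216 · 196 = 42336 ≡ 156
156 · 176 = 27456 ≡ 96
96 · 104 = 9984 ≡ 104
104 · 92 = 9568 ≡ 68

68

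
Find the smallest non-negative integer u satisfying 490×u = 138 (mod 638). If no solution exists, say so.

gcd(490, 638) = 2, and 2 | 138, so solutions exist.
Divide through by 2: 245×u ≡ 69 (mod 319).
245⁻¹ ≡ 125 (mod 319).
u ≡ 125×69 ≡ 12 (mod 319).
The smallest non-negative solution is u = 12.

12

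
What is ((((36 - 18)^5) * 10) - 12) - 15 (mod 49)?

28

36 - 18 = 18
(18)^5 ≡ 30 (mod 49)
30 * 10 = 300 ≡ 6 (mod 49)
6 - 12 = -6 ≡ 43 (mod 49)
43 - 15 = 28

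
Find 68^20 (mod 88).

68^1 ≡ 68 (mod 88)
68^2 ≡ 68^2 = 4624 ≡ 48 (mod 88)
68^4 ≡ 48^2 = 2304 ≡ 16 (mod 88)
68^8 ≡ 16^2 = 256 ≡ 80 (mod 88)
68^16 ≡ 80^2 = 6400 ≡ 64 (mod 88)
68^20 = 68^16 · 68^4 ≡ 64 · 16 (mod 88).
64 · 16 = 1024 ≡ 56 (mod 88).

56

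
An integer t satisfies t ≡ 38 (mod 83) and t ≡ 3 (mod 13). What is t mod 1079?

536

83⁻¹ mod 13: 83·8 ≡ 1 (mod 13), so 83⁻¹ ≡ 8.
t = 38 + 83·((3 − 38)·8 mod 13) = 38 + 83·6 = 536.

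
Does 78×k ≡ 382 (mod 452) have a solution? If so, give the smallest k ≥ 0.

gcd(78, 452) = 2, and 2 | 382, so solutions exist.
Divide through by 2: 39×k ≡ 191 (mod 226).
39⁻¹ ≡ 29 (mod 226).
k ≡ 29×191 ≡ 115 (mod 226).
The smallest non-negative solution is k = 115.

115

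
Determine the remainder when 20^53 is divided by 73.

68

Using repeated squaring:
53 in binary is 110101, i.e. 53 = 32 + 16 + 4 + 1.
20^1 ≡ 20 (mod 73)
20^2 ≡ 20^2 = 400 ≡ 35 (mod 73)
20^4 ≡ 35^2 = 1225 ≡ 57 (mod 73)
20^8 ≡ 57^2 = 3249 ≡ 37 (mod 73)
20^16 ≡ 37^2 = 1369 ≡ 55 (mod 73)
20^32 ≡ 55^2 = 3025 ≡ 32 (mod 73)
20^53 = 20^32 × 20^16 × 20^4 × 20^1 ≡ 32 × 55 × 57 × 20 (mod 73).
Accumulate the product:
32 × 55 = 1760 ≡ 8
8 × 57 = 456 ≡ 18
18 × 20 = 360 ≡ 68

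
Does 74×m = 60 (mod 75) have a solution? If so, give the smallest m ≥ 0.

gcd(74, 75) = 1, so a unique solution mod 75 exists.
74⁻¹ ≡ 74 (mod 75).
m ≡ 74×60 ≡ 15 (mod 75).

15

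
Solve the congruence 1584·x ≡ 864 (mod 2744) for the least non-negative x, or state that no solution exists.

gcd(1584, 2744) = 8, and 8 | 864, so solutions exist.
Divide through by 8: 198·x ≡ 108 (mod 343).
198⁻¹ ≡ 123 (mod 343).
x ≡ 123·108 ≡ 250 (mod 343).
The smallest non-negative solution is x = 250.

250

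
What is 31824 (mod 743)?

31824 = 42·743 + 618, so 31824 ≡ 618 (mod 743).

618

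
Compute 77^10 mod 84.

49

10 in binary is 1010, i.e. 10 = 8 + 2.
77^1 ≡ 77 (mod 84)
77^2 ≡ 77^2 = 5929 ≡ 49 (mod 84)
77^4 ≡ 49^2 = 2401 ≡ 49 (mod 84)
77^8 ≡ 49^2 = 2401 ≡ 49 (mod 84)
77^10 = 77^8 × 77^2 ≡ 49 × 49 (mod 84).
49 × 49 = 2401 ≡ 49 (mod 84).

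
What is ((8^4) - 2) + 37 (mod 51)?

(8)^4 ≡ 16 (mod 51)
16 - 2 = 14
14 + 37 = 51 ≡ 0 (mod 51)

0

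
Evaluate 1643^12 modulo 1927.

1229

Using repeated squaring:
1643^1 ≡ 1643 (mod 1927)
1643^2 ≡ 1643^2 = 2699449 ≡ 1649 (mod 1927)
1643^4 ≡ 1649^2 = 2719201 ≡ 204 (mod 1927)
1643^8 ≡ 204^2 = 41616 ≡ 1149 (mod 1927)
1643^12 = 1643^8 * 1643^4 ≡ 1149 * 204 (mod 1927).
1149 * 204 = 234396 ≡ 1229 (mod 1927).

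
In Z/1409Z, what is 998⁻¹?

By the extended Euclidean algorithm:
1409 = 1·998 + 411
998 = 2·411 + 176
411 = 2·176 + 59
176 = 2·59 + 58
59 = 1·58 + 1
58 = 58·1 + 0
gcd(998, 1409) = 1, so the inverse exists.
Back-substitute for 1:
1 = 1·59 − 1·58
  = −1·176 + 3·59
  = 3·411 − 7·176
  = −7·998 + 17·411
  = 17·1409 − 24·998
So 998⁻¹ ≡ −24 ≡ 1385 (mod 1409).

1385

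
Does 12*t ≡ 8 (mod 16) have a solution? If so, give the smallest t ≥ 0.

gcd(12, 16) = 4, and 4 | 8, so solutions exist.
Divide through by 4: 3*t mod 4 = 2.
3⁻¹ ≡ 3 (mod 4).
t ≡ 3*2 ≡ 2 (mod 4).
The smallest non-negative solution is t = 2.

2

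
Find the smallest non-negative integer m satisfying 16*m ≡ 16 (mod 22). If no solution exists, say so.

1

gcd(16, 22) = 2, and 2 | 16, so solutions exist.
Divide through by 2: 8*m ≡ 8 mod 11.
8⁻¹ ≡ 7 (mod 11).
m ≡ 7*8 ≡ 1 (mod 11).
The smallest non-negative solution is m = 1.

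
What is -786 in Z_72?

-786 = -11×72 + 6, so -786 ≡ 6 (mod 72).

6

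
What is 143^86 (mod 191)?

92

86 in binary is 1010110, i.e. 86 = 64 + 16 + 4 + 2.
143^1 ≡ 143 (mod 191)
143^2 ≡ 143^2 = 20449 ≡ 12 (mod 191)
143^4 ≡ 12^2 = 144 (mod 191)
143^8 ≡ 144^2 = 20736 ≡ 108 (mod 191)
143^16 ≡ 108^2 = 11664 ≡ 13 (mod 191)
143^32 ≡ 13^2 = 169 (mod 191)
143^64 ≡ 169^2 = 28561 ≡ 102 (mod 191)
143^86 = 143^64 × 143^16 × 143^4 × 143^2 ≡ 102 × 13 × 144 × 12 (mod 191).
Accumulate the product:
102 × 13 = 1326 ≡ 180
180 × 144 = 25920 ≡ 135
135 × 12 = 1620 ≡ 92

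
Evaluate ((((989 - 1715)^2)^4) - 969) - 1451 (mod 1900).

989 - 1715 = -726 ≡ 1174 (mod 1900)
(1174)^2 ≡ 776 (mod 1900)
(776)^4 ≡ 176 (mod 1900)
176 - 969 = -793 ≡ 1107 (mod 1900)
1107 - 1451 = -344 ≡ 1556 (mod 1900)

1556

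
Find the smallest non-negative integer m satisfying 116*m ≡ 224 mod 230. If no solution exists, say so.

gcd(116, 230) = 2, and 2 | 224, so solutions exist.
Divide through by 2: 58*m mod 115 = 112.
58⁻¹ ≡ 2 (mod 115).
m ≡ 2*112 ≡ 109 (mod 115).
The smallest non-negative solution is m = 109.

109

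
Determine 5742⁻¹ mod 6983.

1840

Run the extended Euclidean algorithm:
6983 = 1*5742 + 1241
5742 = 4*1241 + 778
1241 = 1*778 + 463
778 = 1*463 + 315
463 = 1*315 + 148
315 = 2*148 + 19
148 = 7*19 + 15
19 = 1*15 + 4
15 = 3*4 + 3
4 = 1*3 + 1
3 = 3*1 + 0
gcd(5742, 6983) = 1, so the inverse exists.
Back-substitute for 1:
1 = 1*4 − 1*3
  = −1*15 + 4*4
  = 4*19 − 5*15
  = −5*148 + 39*19
  = 39*315 − 83*148
  = −83*463 + 122*315
  = 122*778 − 205*463
  = −205*1241 + 327*778
  = 327*5742 − 1513*1241
  = −1513*6983 + 1840*5742
So 5742⁻¹ ≡ 1840 (mod 6983).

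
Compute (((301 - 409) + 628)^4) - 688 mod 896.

336

301 - 409 = -108 ≡ 788 (mod 896)
788 + 628 = 1416 ≡ 520 (mod 896)
(520)^4 ≡ 128 (mod 896)
128 - 688 = -560 ≡ 336 (mod 896)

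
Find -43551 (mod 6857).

-43551 = -7×6857 + 4448, so -43551 ≡ 4448 (mod 6857).

4448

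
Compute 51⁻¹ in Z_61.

By the extended Euclidean algorithm:
61 = 1·51 + 10
51 = 5·10 + 1
10 = 10·1 + 0
gcd(51, 61) = 1, so the inverse exists.
Bézout: 1 = −5·61 + 6·51.
So 51⁻¹ ≡ 6 (mod 61).

6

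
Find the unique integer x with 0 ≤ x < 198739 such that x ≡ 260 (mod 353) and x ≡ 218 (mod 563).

119574

353⁻¹ mod 563: 353*126 ≡ 1 (mod 563), so 353⁻¹ ≡ 126.
x = 260 + 353*((218 − 260)*126 mod 563) = 260 + 353*338 = 119574.
Check: 119574 mod 353 = 260, 119574 mod 563 = 218. ✓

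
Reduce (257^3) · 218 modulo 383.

(257)^3 ≡ 33 (mod 383)
33 · 218 = 7194 ≡ 300 (mod 383)

300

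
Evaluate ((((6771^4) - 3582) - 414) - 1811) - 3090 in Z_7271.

2013

(6771)^4 ≡ 3639 (mod 7271)
3639 - 3582 = 57
57 - 414 = -357 ≡ 6914 (mod 7271)
6914 - 1811 = 5103
5103 - 3090 = 2013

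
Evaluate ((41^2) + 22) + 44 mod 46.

45

(41)^2 ≡ 25 (mod 46)
25 + 22 = 47 ≡ 1 (mod 46)
1 + 44 = 45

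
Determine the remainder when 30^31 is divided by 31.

30

Using repeated squaring:
30^1 ≡ 30 (mod 31)
30^2 ≡ 30^2 = 900 ≡ 1 (mod 31)
30^4 ≡ 1^2 = 1 (mod 31)
30^8 ≡ 1^2 = 1 (mod 31)
30^16 ≡ 1^2 = 1 (mod 31)
30^31 = 30^16 * 30^8 * 30^4 * 30^2 * 30^1 ≡ 1 * 1 * 1 * 1 * 30 (mod 31).
Accumulate the product:
1 * 1 = 1
1 * 1 = 1
1 * 1 = 1
1 * 30 = 30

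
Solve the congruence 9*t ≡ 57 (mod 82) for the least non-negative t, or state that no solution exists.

gcd(9, 82) = 1, so a unique solution mod 82 exists.
9⁻¹ ≡ 73 (mod 82).
t ≡ 73*57 ≡ 61 (mod 82).

61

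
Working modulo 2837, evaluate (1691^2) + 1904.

(1691)^2 ≡ 2622 (mod 2837)
2622 + 1904 = 4526 ≡ 1689 (mod 2837)

1689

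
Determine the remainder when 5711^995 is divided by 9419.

2669

Using repeated squaring:
995 in binary is 1111100011, i.e. 995 = 512 + 256 + 128 + 64 + 32 + 2 + 1.
5711^1 ≡ 5711 (mod 9419)
5711^2 ≡ 5711^2 = 32615521 ≡ 6943 (mod 9419)
5711^4 ≡ 6943^2 = 48205249 ≡ 8226 (mod 9419)
5711^8 ≡ 8226^2 = 67667076 ≡ 980 (mod 9419)
5711^16 ≡ 980^2 = 960400 ≡ 9081 (mod 9419)
5711^32 ≡ 9081^2 = 82464561 ≡ 1216 (mod 9419)
5711^64 ≡ 1216^2 = 1478656 ≡ 9292 (mod 9419)
5711^128 ≡ 9292^2 = 86341264 ≡ 6710 (mod 9419)
5711^256 ≡ 6710^2 = 45024100 ≡ 1280 (mod 9419)
5711^512 ≡ 1280^2 = 1638400 ≡ 8913 (mod 9419)
5711^995 = 5711^512 × 5711^256 × 5711^128 × 5711^64 × 5711^32 × 5711^2 × 5711^1 ≡ 8913 × 1280 × 6710 × 9292 × 1216 × 6943 × 5711 (mod 9419).
Accumulate the product:
8913 × 1280 = 11408640 ≡ 2231
2231 × 6710 = 14970010 ≡ 3219
3219 × 9292 = 29910948 ≡ 5623
5623 × 1216 = 6837568 ≡ 8793
8793 × 6943 = 61049799 ≡ 5260
5260 × 5711 = 30039860 ≡ 2669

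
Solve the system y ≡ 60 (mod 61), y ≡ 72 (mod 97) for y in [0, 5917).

61⁻¹ mod 97: 61*35 ≡ 1 (mod 97), so 61⁻¹ ≡ 35.
y = 60 + 61*((72 − 60)*35 mod 97) = 60 + 61*32 = 2012.

2012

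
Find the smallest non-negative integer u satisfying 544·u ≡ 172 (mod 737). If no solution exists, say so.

gcd(544, 737) = 1, so a unique solution mod 737 exists.
544⁻¹ ≡ 42 (mod 737).
u ≡ 42·172 ≡ 591 (mod 737).

591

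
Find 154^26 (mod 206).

122

Compute successive squares:
26 in binary is 11010, i.e. 26 = 16 + 8 + 2.
154^1 ≡ 154 (mod 206)
154^2 ≡ 154^2 = 23716 ≡ 26 (mod 206)
154^4 ≡ 26^2 = 676 ≡ 58 (mod 206)
154^8 ≡ 58^2 = 3364 ≡ 68 (mod 206)
154^16 ≡ 68^2 = 4624 ≡ 92 (mod 206)
154^26 = 154^16 * 154^8 * 154^2 ≡ 92 * 68 * 26 (mod 206).
Accumulate the product:
92 * 68 = 6256 ≡ 76
76 * 26 = 1976 ≡ 122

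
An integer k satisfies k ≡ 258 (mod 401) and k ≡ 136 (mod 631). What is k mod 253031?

401⁻¹ mod 631: 401·524 ≡ 1 (mod 631), so 401⁻¹ ≡ 524.
k = 258 + 401·((136 − 258)·524 mod 631) = 258 + 401·434 = 174292.

174292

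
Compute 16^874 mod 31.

Compute successive squares:
16^1 ≡ 16 (mod 31)
16^2 ≡ 16^2 = 256 ≡ 8 (mod 31)
16^4 ≡ 8^2 = 64 ≡ 2 (mod 31)
16^8 ≡ 2^2 = 4 (mod 31)
16^16 ≡ 4^2 = 16 (mod 31)
16^32 ≡ 16^2 = 256 ≡ 8 (mod 31)
16^64 ≡ 8^2 = 64 ≡ 2 (mod 31)
16^128 ≡ 2^2 = 4 (mod 31)
16^256 ≡ 4^2 = 16 (mod 31)
16^512 ≡ 16^2 = 256 ≡ 8 (mod 31)
16^874 = 16^512 · 16^256 · 16^64 · 16^32 · 16^8 · 16^2 ≡ 8 · 16 · 2 · 8 · 4 · 8 (mod 31).
Accumulate the product:
8 · 16 = 128 ≡ 4
4 · 2 = 8
8 · 8 = 64 ≡ 2
2 · 4 = 8
8 · 8 = 64 ≡ 2

2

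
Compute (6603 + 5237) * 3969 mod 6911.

5071

6603 + 5237 = 11840 ≡ 4929 (mod 6911)
4929 * 3969 = 19563201 ≡ 5071 (mod 6911)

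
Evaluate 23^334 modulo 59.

23^1 ≡ 23 (mod 59)
23^2 ≡ 23^2 = 529 ≡ 57 (mod 59)
23^4 ≡ 57^2 = 3249 ≡ 4 (mod 59)
23^8 ≡ 4^2 = 16 (mod 59)
23^16 ≡ 16^2 = 256 ≡ 20 (mod 59)
23^32 ≡ 20^2 = 400 ≡ 46 (mod 59)
23^64 ≡ 46^2 = 2116 ≡ 51 (mod 59)
23^128 ≡ 51^2 = 2601 ≡ 5 (mod 59)
23^256 ≡ 5^2 = 25 (mod 59)
23^334 = 23^256 · 23^64 · 23^8 · 23^4 · 23^2 ≡ 25 · 51 · 16 · 4 · 57 (mod 59).
Accumulate the product:
25 · 51 = 1275 ≡ 36
36 · 16 = 576 ≡ 45
45 · 4 = 180 ≡ 3
3 · 57 = 171 ≡ 53

53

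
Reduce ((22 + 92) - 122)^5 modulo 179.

168

22 + 92 = 114
114 - 122 = -8 ≡ 171 (mod 179)
(171)^5 ≡ 168 (mod 179)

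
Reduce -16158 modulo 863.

239

-16158 = -19×863 + 239, so -16158 ≡ 239 (mod 863).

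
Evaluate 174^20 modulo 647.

636

Compute successive squares:
20 in binary is 10100, i.e. 20 = 16 + 4.
174^1 ≡ 174 (mod 647)
174^2 ≡ 174^2 = 30276 ≡ 514 (mod 647)
174^4 ≡ 514^2 = 264196 ≡ 220 (mod 647)
174^8 ≡ 220^2 = 48400 ≡ 522 (mod 647)
174^16 ≡ 522^2 = 272484 ≡ 97 (mod 647)
174^20 = 174^16 * 174^4 ≡ 97 * 220 (mod 647).
97 * 220 = 21340 ≡ 636 (mod 647).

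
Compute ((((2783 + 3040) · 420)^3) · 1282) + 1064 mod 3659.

2783 + 3040 = 5823 ≡ 2164 (mod 3659)
2164 · 420 = 908880 ≡ 1448 (mod 3659)
(1448)^3 ≡ 1414 (mod 3659)
1414 · 1282 = 1812748 ≡ 1543 (mod 3659)
1543 + 1064 = 2607

2607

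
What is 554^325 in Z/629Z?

295

325 in binary is 101000101, i.e. 325 = 256 + 64 + 4 + 1.
554^1 ≡ 554 (mod 629)
554^2 ≡ 554^2 = 306916 ≡ 593 (mod 629)
554^4 ≡ 593^2 = 351649 ≡ 38 (mod 629)
554^8 ≡ 38^2 = 1444 ≡ 186 (mod 629)
554^16 ≡ 186^2 = 34596 ≡ 1 (mod 629)
554^32 ≡ 1^2 = 1 (mod 629)
554^64 ≡ 1^2 = 1 (mod 629)
554^128 ≡ 1^2 = 1 (mod 629)
554^256 ≡ 1^2 = 1 (mod 629)
554^325 = 554^256 × 554^64 × 554^4 × 554^1 ≡ 1 × 1 × 38 × 554 (mod 629).
Accumulate the product:
1 × 1 = 1
1 × 38 = 38
38 × 554 = 21052 ≡ 295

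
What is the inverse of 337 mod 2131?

Run the extended Euclidean algorithm:
2131 = 6·337 + 109
337 = 3·109 + 10
109 = 10·10 + 9
10 = 1·9 + 1
9 = 9·1 + 0
gcd(337, 2131) = 1, so the inverse exists.
Back-substitute for 1:
1 = 1·10 − 1·9
  = −1·109 + 11·10
  = 11·337 − 34·109
  = −34·2131 + 215·337
So 337⁻¹ ≡ 215 (mod 2131).

215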